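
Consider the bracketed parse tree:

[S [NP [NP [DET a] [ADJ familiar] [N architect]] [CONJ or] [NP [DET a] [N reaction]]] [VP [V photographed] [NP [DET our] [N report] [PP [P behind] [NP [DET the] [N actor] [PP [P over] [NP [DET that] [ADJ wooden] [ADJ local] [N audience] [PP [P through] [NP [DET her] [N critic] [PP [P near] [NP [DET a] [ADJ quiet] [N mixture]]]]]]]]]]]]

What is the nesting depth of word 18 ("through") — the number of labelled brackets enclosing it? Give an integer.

Path from the root down to the word: S → VP → NP → PP → NP → PP → NP → PP → P. That is 9 enclosing brackets.

9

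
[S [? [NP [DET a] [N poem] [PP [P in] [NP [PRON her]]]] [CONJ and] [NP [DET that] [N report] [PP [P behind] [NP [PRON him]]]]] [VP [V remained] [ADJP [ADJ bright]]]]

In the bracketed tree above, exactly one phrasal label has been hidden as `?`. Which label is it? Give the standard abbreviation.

A constituent whose immediate children are NP, CONJ 'and', NP is a noun phrase: NP.

NP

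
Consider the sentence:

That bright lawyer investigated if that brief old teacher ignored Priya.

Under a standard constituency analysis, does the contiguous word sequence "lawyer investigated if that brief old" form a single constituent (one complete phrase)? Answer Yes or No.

No

The sequence begins inside the noun phrase "that bright lawyer" and ends inside the verb phrase "investigated if that brief old teacher ignored Priya"; it crosses a phrase boundary, so no single node in the tree spans exactly those words.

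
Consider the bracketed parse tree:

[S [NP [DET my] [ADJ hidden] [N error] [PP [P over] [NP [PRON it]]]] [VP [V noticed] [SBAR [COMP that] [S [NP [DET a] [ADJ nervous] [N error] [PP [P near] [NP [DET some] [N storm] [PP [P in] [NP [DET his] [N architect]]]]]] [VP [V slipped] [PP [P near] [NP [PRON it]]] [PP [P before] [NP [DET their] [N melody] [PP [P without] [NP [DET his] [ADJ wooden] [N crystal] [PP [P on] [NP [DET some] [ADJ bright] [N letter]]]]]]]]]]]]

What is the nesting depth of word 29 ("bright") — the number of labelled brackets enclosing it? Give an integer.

Counting open brackets not yet closed at "bright": [S [VP [SBAR [S [VP [PP [NP [PP [NP [PP [NP [ADJ = 12.

12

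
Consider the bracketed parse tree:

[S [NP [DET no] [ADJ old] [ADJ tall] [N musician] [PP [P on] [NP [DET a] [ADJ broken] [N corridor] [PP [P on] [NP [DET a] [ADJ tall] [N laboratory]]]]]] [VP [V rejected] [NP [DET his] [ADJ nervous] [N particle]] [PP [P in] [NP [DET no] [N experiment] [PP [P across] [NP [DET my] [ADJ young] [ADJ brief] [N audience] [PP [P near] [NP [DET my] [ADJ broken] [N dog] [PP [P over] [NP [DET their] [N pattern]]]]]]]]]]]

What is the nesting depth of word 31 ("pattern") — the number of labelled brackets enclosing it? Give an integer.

11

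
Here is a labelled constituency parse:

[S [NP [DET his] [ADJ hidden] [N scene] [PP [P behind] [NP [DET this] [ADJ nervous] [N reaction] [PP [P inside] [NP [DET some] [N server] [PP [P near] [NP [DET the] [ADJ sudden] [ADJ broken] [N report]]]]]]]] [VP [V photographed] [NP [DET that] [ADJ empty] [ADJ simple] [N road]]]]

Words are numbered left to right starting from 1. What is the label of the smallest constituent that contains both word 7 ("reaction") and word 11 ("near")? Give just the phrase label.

NP

Word 7 lies under S → NP → PP → NP → N; word 11 lies under S → NP → PP → NP → PP → NP → PP → P. The lowest shared node is the NP.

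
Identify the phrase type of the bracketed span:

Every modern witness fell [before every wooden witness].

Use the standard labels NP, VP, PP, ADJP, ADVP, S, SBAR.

PP

"before" is the head of the bracketed span, so the span is a prepositional phrase: PP.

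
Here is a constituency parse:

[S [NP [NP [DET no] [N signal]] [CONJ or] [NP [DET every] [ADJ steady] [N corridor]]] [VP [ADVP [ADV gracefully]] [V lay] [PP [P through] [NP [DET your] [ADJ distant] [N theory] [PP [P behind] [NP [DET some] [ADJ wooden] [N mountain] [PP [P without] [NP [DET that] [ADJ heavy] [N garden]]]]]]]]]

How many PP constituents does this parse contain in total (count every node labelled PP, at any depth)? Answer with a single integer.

Listing each PP by its span: [PP through your distant theory behind some wooden mountain without that heavy garden]; [PP behind some wooden mountain without that heavy garden]; [PP without that heavy garden] — that makes 3.

3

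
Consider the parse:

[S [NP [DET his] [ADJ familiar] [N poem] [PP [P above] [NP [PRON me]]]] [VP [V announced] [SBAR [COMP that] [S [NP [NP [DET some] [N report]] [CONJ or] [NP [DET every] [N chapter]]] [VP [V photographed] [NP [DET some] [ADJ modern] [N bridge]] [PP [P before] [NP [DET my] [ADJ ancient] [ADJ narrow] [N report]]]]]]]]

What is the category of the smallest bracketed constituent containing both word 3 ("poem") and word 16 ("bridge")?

Both words fall inside [S his familiar poem above me announced that some report or every chapter photographed some modern bridge before my ancient narrow report] (words 1–21), and no smaller constituent contains them both. Label: S.

S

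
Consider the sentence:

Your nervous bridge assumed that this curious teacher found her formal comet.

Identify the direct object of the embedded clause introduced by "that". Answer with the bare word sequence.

her formal comet

Within the embedded clause introduced by "that", the direct object of "found" is "her formal comet".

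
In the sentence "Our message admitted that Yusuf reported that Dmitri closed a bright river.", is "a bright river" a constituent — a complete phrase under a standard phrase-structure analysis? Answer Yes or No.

"a bright river" is exactly the noun phrase [NP a bright river], a complete constituent.

Yes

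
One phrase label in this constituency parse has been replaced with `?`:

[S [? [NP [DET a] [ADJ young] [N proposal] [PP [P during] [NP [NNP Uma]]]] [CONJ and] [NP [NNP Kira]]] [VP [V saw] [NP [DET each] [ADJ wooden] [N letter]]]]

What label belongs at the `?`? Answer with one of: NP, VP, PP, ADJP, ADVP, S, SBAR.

NP

A constituent whose immediate children are NP, CONJ 'and', NP is a noun phrase: NP.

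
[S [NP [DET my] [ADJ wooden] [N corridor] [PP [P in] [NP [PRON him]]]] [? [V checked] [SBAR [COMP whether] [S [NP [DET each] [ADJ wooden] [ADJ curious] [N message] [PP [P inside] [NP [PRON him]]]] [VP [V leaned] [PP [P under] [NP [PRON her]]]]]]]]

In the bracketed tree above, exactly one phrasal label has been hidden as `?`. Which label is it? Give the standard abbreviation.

VP

Looking at what the `?` directly dominates — V 'checked', SBAR — this is a verb phrase (VP).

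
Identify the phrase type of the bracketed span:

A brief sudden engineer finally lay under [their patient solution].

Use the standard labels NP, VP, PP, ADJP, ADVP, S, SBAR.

The span is built around the noun "solution" — a noun phrase (NP).

NP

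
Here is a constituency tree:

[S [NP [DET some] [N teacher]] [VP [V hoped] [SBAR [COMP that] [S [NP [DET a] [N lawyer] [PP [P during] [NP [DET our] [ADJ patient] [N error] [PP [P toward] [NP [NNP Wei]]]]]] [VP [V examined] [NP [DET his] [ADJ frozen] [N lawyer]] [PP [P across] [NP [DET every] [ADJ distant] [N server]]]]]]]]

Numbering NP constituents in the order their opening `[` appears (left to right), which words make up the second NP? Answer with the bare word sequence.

a lawyer during our patient error toward Wei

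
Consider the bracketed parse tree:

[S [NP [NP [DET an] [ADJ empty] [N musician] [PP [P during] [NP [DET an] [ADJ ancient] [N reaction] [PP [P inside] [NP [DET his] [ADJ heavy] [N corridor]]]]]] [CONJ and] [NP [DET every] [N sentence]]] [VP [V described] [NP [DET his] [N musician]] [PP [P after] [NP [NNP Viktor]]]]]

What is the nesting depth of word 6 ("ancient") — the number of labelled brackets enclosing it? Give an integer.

6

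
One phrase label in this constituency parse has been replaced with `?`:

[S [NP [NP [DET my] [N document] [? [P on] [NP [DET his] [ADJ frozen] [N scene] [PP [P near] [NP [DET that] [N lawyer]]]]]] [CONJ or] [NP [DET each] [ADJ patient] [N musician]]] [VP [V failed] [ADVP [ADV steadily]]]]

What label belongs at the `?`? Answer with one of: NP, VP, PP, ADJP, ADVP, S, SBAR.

A constituent whose immediate children are P 'on', NP is a prepositional phrase: PP.

PP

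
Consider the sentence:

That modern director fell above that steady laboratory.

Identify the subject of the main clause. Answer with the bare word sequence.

In the main clause the verb is "fell"; the NP preceding it, "that modern director", is the subject.

that modern director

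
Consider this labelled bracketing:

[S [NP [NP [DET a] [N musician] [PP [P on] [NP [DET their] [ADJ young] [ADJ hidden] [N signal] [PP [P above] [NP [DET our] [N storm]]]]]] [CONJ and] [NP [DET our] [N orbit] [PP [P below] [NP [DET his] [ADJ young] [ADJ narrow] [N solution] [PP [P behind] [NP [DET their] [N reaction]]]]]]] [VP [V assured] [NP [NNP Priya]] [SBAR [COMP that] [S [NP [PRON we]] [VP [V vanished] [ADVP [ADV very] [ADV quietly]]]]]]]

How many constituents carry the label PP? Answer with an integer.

The PP constituents are: [PP on their young hidden signal above our storm]; [PP above our storm]; [PP below his young narrow solution behind their reaction]; [PP behind their reaction]. Total: 4.

4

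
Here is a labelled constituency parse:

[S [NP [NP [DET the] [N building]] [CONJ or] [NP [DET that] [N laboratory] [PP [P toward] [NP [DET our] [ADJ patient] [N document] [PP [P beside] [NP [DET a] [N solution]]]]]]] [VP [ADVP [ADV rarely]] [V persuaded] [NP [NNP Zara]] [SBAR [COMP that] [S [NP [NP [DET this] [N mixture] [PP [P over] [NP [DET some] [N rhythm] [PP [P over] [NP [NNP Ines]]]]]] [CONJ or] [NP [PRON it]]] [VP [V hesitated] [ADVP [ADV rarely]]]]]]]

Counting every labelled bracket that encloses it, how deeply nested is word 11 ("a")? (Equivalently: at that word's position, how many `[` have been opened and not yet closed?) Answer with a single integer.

Counting open brackets not yet closed at "a": [S [NP [NP [PP [NP [PP [NP [DET = 8.

8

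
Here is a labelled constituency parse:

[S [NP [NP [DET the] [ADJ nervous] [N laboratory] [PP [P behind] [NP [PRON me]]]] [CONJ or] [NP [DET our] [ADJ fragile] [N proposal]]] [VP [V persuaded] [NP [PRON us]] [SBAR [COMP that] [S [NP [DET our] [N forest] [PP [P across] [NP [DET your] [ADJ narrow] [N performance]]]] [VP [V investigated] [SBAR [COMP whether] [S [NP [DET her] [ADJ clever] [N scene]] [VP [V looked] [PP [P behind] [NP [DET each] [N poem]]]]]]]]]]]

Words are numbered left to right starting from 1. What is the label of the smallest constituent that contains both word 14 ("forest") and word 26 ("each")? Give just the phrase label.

Word 14 lies under S → VP → SBAR → S → NP → N; word 26 lies under S → VP → SBAR → S → VP → SBAR → S → VP → PP → NP → DET. The lowest shared node is the S.

S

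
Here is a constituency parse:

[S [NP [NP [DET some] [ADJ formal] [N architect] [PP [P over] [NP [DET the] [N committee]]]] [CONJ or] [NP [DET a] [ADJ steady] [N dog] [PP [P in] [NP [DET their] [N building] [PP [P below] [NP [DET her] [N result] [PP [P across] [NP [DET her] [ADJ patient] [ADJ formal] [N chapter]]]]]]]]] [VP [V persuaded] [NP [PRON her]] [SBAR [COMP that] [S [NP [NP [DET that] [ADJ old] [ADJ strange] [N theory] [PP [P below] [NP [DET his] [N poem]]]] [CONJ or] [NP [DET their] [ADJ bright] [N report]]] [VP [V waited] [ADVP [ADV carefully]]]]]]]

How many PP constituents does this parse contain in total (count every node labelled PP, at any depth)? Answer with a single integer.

5

The PP constituents are: [PP over the committee]; [PP in their building below her result across her patient formal chapter]; [PP below her result across her patient formal chapter]; [PP across her patient formal chapter]; [PP below his poem]. Total: 5.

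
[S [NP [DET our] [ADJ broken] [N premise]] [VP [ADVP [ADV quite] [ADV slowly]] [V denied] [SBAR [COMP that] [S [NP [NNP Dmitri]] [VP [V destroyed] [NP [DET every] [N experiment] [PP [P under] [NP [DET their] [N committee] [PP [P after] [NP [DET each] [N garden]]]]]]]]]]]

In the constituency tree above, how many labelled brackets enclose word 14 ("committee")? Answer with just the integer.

9

The word sits inside N, which is inside NP, inside PP, inside NP, inside VP, inside S, inside SBAR, inside VP, inside S — 9 brackets in all.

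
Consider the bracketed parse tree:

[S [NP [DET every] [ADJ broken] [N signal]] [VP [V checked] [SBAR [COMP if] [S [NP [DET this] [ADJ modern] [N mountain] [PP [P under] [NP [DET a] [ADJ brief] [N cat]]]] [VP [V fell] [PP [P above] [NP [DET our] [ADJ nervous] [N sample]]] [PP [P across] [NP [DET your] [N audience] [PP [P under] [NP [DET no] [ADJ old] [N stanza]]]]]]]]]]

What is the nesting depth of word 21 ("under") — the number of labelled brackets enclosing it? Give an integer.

Counting open brackets not yet closed at "under": [S [VP [SBAR [S [VP [PP [NP [PP [P = 9.

9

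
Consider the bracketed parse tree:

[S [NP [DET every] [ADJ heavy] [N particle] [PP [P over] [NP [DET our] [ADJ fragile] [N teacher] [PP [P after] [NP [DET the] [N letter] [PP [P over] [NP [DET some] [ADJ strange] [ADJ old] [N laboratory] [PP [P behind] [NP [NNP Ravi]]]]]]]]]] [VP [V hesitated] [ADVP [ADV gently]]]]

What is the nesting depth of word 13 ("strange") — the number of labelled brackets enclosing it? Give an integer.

The word sits inside ADJ, which is inside NP, inside PP, inside NP, inside PP, inside NP, inside PP, inside NP, inside S — 9 brackets in all.

9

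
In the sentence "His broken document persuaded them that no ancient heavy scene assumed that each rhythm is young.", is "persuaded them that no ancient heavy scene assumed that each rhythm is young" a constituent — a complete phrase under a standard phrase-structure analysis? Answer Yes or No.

The sequence corresponds to a single VP node — the verb phrase "persuaded them that no ancient heavy scene assumed that each rhythm is young".

Yes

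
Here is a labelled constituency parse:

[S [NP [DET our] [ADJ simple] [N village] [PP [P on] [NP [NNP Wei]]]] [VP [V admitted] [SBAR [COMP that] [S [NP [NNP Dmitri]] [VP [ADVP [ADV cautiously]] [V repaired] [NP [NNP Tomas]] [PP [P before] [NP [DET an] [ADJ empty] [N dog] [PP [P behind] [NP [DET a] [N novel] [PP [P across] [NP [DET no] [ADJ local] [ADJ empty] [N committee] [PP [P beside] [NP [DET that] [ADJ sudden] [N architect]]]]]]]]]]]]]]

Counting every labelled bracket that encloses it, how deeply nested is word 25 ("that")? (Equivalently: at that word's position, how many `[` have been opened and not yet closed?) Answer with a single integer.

Path from the root down to the word: S → VP → SBAR → S → VP → PP → NP → PP → NP → PP → NP → PP → NP → DET. That is 14 enclosing brackets.

14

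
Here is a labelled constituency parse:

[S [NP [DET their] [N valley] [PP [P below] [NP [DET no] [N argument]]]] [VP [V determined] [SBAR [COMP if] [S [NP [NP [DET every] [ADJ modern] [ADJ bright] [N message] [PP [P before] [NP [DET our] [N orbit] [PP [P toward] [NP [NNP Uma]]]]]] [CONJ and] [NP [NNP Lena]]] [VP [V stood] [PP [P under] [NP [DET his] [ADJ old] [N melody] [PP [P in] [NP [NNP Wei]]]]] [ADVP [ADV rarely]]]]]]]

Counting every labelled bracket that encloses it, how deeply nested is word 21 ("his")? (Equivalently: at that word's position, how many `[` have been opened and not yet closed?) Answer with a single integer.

8

Counting open brackets not yet closed at "his": [S [VP [SBAR [S [VP [PP [NP [DET = 8.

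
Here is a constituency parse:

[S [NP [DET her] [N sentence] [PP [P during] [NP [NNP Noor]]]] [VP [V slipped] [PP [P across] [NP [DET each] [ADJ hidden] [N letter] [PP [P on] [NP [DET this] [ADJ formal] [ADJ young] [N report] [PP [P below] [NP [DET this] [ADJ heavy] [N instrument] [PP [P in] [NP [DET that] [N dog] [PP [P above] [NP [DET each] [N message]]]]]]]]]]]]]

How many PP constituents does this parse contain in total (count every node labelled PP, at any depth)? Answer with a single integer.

6

The PP constituents are: [PP during Noor]; [PP across each hidden letter on this formal young report below this heavy instrument in that dog above each message]; [PP on this formal young report below this heavy instrument in that dog above each message]; [PP below this heavy instrument in that dog above each message]; [PP in that dog above each message]; [PP above each message]. Total: 6.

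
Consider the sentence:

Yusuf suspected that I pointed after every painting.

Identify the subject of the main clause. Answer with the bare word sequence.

Yusuf

The subject of the main clause is the NP immediately before the verb "suspected": "Yusuf".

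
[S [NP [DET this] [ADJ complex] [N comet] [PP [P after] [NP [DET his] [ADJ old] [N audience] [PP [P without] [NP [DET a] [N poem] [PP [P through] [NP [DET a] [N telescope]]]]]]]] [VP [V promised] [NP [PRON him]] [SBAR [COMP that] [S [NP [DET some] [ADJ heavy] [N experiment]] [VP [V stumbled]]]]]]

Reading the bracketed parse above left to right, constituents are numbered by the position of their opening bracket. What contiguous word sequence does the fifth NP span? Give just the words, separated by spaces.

him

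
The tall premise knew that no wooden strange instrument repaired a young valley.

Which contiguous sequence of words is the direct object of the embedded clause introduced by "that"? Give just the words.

a young valley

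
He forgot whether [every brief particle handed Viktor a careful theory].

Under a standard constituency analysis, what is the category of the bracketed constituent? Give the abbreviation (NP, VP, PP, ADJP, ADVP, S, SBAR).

S

The bracketed span "every brief particle handed Viktor a careful theory" is headed by "handed", making it a clause (S).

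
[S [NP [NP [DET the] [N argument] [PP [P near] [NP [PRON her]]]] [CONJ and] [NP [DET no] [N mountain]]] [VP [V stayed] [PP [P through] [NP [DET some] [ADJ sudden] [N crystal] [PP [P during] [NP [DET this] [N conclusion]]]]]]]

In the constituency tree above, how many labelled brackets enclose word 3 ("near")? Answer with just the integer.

Counting open brackets not yet closed at "near": [S [NP [NP [PP [P = 5.

5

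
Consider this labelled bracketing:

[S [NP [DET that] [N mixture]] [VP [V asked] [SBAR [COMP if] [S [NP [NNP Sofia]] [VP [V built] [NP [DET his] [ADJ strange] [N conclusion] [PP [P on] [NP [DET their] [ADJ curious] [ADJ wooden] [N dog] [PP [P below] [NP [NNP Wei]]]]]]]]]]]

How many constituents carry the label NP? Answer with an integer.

5

The NP constituents are: [NP that mixture]; [NP Sofia]; [NP his strange conclusion on their curious wooden dog below Wei]; [NP their curious wooden dog below Wei]; [NP Wei]. Total: 5.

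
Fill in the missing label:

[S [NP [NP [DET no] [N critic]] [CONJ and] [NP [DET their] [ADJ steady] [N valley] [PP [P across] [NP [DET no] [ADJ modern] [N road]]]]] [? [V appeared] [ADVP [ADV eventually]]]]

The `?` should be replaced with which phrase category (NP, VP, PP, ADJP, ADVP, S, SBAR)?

Looking at what the `?` directly dominates — V 'appeared', ADVP — this is a verb phrase (VP).

VP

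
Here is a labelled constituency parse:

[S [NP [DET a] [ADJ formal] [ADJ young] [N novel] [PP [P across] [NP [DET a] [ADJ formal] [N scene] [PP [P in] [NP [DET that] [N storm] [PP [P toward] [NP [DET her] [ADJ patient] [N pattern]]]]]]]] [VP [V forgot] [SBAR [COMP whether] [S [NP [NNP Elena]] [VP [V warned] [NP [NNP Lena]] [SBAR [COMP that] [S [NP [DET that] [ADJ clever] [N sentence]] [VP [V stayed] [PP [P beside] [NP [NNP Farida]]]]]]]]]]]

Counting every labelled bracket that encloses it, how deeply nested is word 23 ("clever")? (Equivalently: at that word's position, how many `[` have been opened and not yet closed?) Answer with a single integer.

9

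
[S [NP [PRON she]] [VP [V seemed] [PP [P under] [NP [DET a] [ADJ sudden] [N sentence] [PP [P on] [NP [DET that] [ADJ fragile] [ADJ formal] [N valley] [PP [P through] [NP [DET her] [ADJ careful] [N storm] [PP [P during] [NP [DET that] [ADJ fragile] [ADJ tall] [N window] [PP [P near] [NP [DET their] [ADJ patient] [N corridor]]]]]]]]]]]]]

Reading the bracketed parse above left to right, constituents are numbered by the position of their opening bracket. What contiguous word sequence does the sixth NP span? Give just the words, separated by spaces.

their patient corridor

The NP opening brackets appear, in order, over: "she"; "a sudden sentence on that fragile formal valley through her careful storm during that fragile tall window near their patient corridor"; "that fragile formal valley through her careful storm during that fragile tall window near their patient corridor"; "her careful storm during that fragile tall window near their patient corridor"; "that fragile tall window near their patient corridor"; "their patient corridor". The sixth one spans "their patient corridor".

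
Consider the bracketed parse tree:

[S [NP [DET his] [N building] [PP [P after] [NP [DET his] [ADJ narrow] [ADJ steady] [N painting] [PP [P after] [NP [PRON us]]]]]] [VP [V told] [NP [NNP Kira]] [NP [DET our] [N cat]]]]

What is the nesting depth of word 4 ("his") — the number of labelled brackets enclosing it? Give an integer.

Path from the root down to the word: S → NP → PP → NP → DET. That is 5 enclosing brackets.

5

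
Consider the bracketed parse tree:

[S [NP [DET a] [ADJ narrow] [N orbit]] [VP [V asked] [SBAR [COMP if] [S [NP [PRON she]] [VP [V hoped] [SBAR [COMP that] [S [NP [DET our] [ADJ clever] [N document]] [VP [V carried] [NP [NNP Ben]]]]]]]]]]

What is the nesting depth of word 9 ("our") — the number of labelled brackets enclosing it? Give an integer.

Counting open brackets not yet closed at "our": [S [VP [SBAR [S [VP [SBAR [S [NP [DET = 9.

9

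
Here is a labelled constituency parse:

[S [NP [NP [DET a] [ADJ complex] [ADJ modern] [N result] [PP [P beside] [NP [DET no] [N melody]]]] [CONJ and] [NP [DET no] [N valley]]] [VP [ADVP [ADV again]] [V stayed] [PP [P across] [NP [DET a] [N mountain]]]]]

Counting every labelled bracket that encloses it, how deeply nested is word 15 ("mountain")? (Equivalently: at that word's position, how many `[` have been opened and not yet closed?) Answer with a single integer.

Counting open brackets not yet closed at "mountain": [S [VP [PP [NP [N = 5.

5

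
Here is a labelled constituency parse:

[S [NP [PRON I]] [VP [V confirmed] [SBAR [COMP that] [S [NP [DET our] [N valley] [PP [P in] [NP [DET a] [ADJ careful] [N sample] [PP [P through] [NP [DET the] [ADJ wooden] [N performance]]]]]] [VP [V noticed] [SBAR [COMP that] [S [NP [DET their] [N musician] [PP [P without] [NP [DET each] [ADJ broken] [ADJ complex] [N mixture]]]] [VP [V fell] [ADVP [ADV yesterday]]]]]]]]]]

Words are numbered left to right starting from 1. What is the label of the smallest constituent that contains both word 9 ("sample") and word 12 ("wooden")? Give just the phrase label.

NP

The smallest bracket enclosing both words is [NP a careful sample through the wooden performance], so the label is NP.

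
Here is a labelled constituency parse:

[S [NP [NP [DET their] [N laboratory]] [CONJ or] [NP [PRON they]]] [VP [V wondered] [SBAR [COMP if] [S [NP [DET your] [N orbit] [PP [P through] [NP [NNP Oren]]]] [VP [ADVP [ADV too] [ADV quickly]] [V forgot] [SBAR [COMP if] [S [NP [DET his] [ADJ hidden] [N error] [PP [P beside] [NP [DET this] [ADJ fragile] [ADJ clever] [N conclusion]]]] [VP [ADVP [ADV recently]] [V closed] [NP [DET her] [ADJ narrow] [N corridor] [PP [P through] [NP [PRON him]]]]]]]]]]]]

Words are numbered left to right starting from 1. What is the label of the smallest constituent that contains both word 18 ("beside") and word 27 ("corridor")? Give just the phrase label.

Word 18 lies under S → VP → SBAR → S → VP → SBAR → S → NP → PP → P; word 27 lies under S → VP → SBAR → S → VP → SBAR → S → VP → NP → N. The lowest shared node is the S.

S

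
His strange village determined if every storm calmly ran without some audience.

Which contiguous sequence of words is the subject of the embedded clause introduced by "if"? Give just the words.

The subject of the embedded clause introduced by "if" is the NP immediately before the verb "ran": "every storm".

every storm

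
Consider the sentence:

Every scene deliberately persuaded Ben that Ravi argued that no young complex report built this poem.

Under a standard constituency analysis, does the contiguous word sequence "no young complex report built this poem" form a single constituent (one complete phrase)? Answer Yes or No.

Yes

The sequence corresponds to a single S node — the clause "no young complex report built this poem".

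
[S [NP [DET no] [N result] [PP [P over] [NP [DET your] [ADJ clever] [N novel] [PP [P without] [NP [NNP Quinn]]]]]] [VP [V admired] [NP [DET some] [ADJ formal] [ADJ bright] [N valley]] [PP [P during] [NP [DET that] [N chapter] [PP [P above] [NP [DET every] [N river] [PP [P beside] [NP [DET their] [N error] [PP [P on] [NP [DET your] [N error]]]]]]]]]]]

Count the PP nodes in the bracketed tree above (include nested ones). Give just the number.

Listing each PP by its span: [PP over your clever novel without Quinn]; [PP without Quinn]; [PP during that chapter above every river beside their error on your error]; [PP above every river beside their error on your error]; [PP beside their error on your error]; [PP on your error] — that makes 6.

6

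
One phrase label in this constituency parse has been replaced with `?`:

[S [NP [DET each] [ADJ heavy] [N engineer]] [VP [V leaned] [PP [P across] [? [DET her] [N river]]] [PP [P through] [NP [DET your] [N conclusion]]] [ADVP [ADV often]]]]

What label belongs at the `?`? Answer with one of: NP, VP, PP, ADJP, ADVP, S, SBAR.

NP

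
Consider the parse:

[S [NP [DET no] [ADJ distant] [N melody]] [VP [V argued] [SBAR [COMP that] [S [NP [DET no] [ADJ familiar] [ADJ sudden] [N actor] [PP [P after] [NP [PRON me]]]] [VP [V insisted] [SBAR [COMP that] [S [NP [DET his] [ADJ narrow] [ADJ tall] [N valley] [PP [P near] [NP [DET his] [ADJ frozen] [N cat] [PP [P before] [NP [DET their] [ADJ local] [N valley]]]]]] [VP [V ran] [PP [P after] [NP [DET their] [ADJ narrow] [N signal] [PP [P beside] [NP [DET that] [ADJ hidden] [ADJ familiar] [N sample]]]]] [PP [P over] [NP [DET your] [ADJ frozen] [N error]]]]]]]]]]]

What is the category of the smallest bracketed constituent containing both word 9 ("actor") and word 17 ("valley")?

The smallest bracket enclosing both words is [S no familiar sudden actor after me insisted that his narrow tall valley near his frozen cat before their local valley ran after their narrow signal beside that hidden familiar sample over your frozen error], so the label is S.

S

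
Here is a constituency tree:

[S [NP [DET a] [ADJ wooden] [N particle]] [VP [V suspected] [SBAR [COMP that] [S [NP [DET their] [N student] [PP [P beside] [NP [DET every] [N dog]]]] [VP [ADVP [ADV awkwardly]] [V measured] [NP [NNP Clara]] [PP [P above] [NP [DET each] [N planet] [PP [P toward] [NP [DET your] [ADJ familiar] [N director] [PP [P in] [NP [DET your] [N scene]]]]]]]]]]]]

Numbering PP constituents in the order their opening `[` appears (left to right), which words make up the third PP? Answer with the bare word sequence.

toward your familiar director in your scene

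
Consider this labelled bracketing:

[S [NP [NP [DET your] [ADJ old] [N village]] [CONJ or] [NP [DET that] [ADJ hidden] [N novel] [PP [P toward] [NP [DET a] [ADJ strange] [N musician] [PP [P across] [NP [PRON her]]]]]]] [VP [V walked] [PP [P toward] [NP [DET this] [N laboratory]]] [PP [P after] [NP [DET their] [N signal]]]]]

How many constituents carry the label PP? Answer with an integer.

4

Listing each PP by its span: [PP toward a strange musician across her]; [PP across her]; [PP toward this laboratory]; [PP after their signal] — that makes 4.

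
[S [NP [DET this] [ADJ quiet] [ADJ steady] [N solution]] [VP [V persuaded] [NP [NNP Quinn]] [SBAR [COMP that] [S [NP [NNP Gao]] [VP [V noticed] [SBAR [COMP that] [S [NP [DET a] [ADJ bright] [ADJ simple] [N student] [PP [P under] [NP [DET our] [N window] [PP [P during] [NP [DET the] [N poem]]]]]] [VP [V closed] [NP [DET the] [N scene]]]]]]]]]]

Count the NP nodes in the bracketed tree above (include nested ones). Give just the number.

7

The NP constituents are: [NP this quiet steady solution]; [NP Quinn]; [NP Gao]; [NP a bright simple student under our window during the poem]; [NP our window during the poem]; [NP the poem] …. Total: 7.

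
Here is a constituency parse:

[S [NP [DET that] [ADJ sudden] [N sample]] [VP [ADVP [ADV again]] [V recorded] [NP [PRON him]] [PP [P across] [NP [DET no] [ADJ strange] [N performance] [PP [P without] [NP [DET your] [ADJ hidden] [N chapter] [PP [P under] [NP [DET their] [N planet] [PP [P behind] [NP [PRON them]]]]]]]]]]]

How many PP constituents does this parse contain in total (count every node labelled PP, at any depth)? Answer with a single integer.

Listing each PP by its span: [PP across no strange performance without your hidden chapter under their planet behind them]; [PP without your hidden chapter under their planet behind them]; [PP under their planet behind them]; [PP behind them] — that makes 4.

4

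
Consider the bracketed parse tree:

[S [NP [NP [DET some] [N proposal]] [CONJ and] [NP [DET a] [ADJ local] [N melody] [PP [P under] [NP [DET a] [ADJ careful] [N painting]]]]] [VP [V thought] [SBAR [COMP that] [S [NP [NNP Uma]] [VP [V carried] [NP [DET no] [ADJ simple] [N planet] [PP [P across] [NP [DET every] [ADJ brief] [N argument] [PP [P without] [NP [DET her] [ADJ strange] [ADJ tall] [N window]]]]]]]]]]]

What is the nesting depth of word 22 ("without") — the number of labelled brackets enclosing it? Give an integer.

Path from the root down to the word: S → VP → SBAR → S → VP → NP → PP → NP → PP → P. That is 10 enclosing brackets.

10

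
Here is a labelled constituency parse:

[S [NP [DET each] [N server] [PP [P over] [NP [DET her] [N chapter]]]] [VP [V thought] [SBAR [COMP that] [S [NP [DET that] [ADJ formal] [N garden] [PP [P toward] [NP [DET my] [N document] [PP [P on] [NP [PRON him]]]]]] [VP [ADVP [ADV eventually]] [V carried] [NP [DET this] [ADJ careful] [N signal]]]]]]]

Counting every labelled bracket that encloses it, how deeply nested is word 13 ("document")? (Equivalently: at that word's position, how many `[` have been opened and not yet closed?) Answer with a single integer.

Path from the root down to the word: S → VP → SBAR → S → NP → PP → NP → N. That is 8 enclosing brackets.

8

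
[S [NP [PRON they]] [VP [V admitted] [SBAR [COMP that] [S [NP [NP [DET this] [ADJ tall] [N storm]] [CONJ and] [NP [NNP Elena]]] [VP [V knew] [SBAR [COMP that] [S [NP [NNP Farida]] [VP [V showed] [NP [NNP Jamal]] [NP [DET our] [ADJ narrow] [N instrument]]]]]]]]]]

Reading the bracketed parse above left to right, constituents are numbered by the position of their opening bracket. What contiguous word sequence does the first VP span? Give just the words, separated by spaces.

admitted that this tall storm and Elena knew that Farida showed Jamal our narrow instrument

Opening `[VP` markers occur at word positions 2, 9, 12; the first of these opens the constituent [VP admitted that this tall storm and Elena knew that Farida showed Jamal our narrow instrument].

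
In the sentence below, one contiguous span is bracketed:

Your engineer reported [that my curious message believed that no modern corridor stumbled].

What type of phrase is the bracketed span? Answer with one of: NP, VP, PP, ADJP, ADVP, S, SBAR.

"that" is the head of the bracketed span, so the span is a subordinate clause: SBAR.

SBAR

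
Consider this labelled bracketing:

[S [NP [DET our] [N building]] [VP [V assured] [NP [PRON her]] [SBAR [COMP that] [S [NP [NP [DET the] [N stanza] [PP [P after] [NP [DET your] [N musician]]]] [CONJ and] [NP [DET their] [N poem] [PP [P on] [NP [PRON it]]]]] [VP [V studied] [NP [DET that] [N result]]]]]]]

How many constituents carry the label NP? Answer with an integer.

8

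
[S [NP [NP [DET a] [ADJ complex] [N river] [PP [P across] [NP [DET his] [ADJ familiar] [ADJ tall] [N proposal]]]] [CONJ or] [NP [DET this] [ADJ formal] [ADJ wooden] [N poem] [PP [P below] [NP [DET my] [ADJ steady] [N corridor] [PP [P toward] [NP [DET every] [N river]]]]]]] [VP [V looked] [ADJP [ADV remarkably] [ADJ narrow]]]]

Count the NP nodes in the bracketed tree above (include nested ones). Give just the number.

6

The NP constituents are: [NP a complex river across his familiar tall proposal or this formal wooden poem below my steady corridor toward every river]; [NP a complex river across his familiar tall proposal]; [NP his familiar tall proposal]; [NP this formal wooden poem below my steady corridor toward every river]; [NP my steady corridor toward every river]; [NP every river]. Total: 6.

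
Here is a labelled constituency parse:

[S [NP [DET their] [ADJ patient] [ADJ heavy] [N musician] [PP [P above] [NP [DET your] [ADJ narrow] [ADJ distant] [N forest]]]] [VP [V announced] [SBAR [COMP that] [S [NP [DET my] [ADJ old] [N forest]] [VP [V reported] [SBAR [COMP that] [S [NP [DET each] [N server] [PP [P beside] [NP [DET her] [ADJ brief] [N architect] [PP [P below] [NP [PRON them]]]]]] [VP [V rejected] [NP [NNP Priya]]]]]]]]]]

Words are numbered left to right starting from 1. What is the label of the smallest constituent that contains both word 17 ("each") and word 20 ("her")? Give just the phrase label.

NP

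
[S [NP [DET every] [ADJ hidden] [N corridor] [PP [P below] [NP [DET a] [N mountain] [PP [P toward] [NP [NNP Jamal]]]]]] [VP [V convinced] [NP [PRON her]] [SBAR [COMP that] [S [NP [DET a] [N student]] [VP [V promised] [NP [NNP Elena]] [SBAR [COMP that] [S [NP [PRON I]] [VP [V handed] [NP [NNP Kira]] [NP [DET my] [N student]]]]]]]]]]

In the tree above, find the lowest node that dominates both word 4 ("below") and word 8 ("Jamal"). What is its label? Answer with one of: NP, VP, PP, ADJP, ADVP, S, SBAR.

PP

The smallest bracket enclosing both words is [PP below a mountain toward Jamal], so the label is PP.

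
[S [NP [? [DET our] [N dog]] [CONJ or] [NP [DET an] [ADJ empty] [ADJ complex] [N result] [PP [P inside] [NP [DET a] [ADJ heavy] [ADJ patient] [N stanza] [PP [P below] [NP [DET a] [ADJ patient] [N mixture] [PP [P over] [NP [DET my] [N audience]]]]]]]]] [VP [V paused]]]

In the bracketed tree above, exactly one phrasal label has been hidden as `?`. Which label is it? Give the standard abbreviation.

NP

A constituent whose immediate children are DET 'our', N 'dog' is a noun phrase: NP.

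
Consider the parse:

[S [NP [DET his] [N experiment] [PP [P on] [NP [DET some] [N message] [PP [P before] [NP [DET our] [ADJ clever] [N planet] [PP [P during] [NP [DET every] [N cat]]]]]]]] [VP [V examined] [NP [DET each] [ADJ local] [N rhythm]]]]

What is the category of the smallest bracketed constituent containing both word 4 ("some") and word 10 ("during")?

NP

The smallest bracket enclosing both words is [NP some message before our clever planet during every cat], so the label is NP.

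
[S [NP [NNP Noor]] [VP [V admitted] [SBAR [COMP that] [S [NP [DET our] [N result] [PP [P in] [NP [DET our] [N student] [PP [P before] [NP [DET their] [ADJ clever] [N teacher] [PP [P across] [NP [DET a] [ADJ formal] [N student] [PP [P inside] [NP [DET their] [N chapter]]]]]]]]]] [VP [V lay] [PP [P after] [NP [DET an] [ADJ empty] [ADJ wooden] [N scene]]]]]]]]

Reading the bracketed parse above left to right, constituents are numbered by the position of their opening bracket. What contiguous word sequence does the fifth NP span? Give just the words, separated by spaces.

a formal student inside their chapter

The NP opening brackets appear, in order, over: "Noor"; "our result in our student before their clever teacher across a formal student inside their chapter"; "our student before their clever teacher across a formal student inside their chapter"; "their clever teacher across a formal student inside their chapter"; "a formal student inside their chapter"; "their chapter"; "an empty wooden scene". The fifth one spans "a formal student inside their chapter".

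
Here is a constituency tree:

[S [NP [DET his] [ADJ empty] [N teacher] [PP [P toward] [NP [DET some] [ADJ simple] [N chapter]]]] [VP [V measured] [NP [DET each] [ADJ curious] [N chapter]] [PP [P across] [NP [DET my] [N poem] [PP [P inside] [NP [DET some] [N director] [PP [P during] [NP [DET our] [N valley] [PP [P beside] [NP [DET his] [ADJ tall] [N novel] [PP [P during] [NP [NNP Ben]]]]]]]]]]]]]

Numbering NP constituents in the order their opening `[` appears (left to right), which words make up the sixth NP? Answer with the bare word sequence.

The NP opening brackets appear, in order, over: "his empty teacher toward some simple chapter"; "some simple chapter"; "each curious chapter"; "my poem inside some director during our valley beside his tall novel during Ben"; "some director during our valley beside his tall novel during Ben"; "our valley beside his tall novel during Ben"; "his tall novel during Ben"; "Ben". The sixth one spans "our valley beside his tall novel during Ben".

our valley beside his tall novel during Ben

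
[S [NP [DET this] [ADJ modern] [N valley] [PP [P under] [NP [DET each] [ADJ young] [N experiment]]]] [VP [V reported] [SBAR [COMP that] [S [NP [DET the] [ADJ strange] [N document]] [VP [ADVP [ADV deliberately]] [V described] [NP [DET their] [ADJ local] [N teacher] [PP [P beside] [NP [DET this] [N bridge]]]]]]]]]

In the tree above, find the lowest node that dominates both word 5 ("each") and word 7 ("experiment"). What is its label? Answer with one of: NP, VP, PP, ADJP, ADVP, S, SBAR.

NP

Word 5 lies under S → NP → PP → NP → DET; word 7 lies under S → NP → PP → NP → N. The lowest shared node is the NP.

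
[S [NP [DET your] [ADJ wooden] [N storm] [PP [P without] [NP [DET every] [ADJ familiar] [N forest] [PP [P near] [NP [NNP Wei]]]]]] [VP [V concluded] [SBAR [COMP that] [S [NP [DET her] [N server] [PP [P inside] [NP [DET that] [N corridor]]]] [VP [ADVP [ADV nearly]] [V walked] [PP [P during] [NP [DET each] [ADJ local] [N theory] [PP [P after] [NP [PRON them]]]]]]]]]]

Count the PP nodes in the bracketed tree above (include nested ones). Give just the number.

5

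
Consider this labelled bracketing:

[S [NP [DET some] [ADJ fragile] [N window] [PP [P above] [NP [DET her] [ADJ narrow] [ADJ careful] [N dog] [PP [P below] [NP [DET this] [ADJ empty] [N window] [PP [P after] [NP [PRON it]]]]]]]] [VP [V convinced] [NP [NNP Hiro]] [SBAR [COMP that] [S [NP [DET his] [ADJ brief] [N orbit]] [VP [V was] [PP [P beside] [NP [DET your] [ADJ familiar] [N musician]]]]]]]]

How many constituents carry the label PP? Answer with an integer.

The PP constituents are: [PP above her narrow careful dog below this empty window after it]; [PP below this empty window after it]; [PP after it]; [PP beside your familiar musician]. Total: 4.

4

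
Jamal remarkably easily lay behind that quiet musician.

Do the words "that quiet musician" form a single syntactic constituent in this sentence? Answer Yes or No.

Yes

These words form the whole noun phrase headed by "musician", so yes — one constituent.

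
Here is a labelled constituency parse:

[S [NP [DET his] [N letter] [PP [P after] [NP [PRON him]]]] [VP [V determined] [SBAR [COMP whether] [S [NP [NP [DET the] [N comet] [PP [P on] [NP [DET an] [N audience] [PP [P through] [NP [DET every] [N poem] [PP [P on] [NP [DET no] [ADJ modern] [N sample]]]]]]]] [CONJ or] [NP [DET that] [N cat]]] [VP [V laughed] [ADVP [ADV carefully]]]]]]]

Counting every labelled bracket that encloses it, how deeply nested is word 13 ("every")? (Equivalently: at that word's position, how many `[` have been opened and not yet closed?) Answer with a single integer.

11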